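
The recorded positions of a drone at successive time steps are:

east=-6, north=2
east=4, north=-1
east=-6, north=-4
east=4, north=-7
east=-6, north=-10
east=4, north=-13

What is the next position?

east=-6, north=-16

The east coordinate repeats the cycle [-6, 4] with period 2; step 6 mod 2 = 0, giving -6.
The north coordinate changes by -3 each step, so at step 6 it is 2 + 6·(-3) = -16.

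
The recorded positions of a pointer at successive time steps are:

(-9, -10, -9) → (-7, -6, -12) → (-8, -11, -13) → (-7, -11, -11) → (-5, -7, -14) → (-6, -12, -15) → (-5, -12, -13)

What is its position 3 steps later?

(-3, -13, -15)

The moves between consecutive positions are (+2, +4, -3), (-1, -5, -1), (+1, +0, +2), (+2, +4, -3), (-1, -5, -1), (+1, +0, +2); they repeat the 3-cycle [(+2, +4, -3), (-1, -5, -1), (+1, +0, +2)].
step 7: apply (+2, +4, -3) → (-3, -8, -16)
step 8: apply (-1, -5, -1) → (-4, -13, -17)
step 9: apply (+1, +0, +2) → (-3, -13, -15)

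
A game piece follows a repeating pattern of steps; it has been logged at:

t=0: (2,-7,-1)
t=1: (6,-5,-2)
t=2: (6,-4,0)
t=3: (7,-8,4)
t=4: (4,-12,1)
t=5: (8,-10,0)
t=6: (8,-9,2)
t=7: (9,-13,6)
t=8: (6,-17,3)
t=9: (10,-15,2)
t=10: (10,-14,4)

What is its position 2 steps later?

(8,-22,5)

The moves between consecutive positions are (+4,+2,-1), (+0,+1,+2), (+1,-4,+4), (-3,-4,-3), (+4,+2,-1), (+0,+1,+2), (+1,-4,+4), (-3,-4,-3), (+4,+2,-1), (+0,+1,+2); they repeat the 4-cycle [(+4,+2,-1), (+0,+1,+2), (+1,-4,+4), (-3,-4,-3)].
step 11: apply (+1,-4,+4) → (11,-18,8)
step 12: apply (-3,-4,-3) → (8,-22,5)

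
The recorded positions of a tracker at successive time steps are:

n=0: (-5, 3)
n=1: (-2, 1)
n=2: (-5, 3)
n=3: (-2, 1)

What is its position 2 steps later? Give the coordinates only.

(-2, 1)

Consecutive displacements (+3, -2), (-3, +2), (+3, -2) scale by a factor of -1 each step.
step 4: (-2, 1) + (-3, +2) → (-5, 3)
step 5: (-5, 3) + (+3, -2) → (-2, 1)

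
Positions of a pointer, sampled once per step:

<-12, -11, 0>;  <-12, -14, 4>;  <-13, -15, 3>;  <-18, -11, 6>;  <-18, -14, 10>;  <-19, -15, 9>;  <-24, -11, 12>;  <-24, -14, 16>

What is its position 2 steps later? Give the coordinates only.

<-30, -11, 18>

Step-to-step displacements: <+0, -3, +4>, <-1, -1, -1>, <-5, +4, +3>, <+0, -3, +4>, <-1, -1, -1>, <-5, +4, +3>, <+0, -3, +4> — a repeating cycle of length 3.
step 8: apply <-1, -1, -1> → <-25, -15, 15>
step 9: apply <-5, +4, +3> → <-30, -11, 18>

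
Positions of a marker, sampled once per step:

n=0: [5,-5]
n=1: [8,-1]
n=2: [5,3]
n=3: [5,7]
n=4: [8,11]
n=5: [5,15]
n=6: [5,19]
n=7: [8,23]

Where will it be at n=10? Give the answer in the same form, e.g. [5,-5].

First: cycles through 5, 8, 5 every 3 steps. Step 10 lands at position 1 of the cycle → 8.
Second: linear, +4 per step → 35 at step 10.

[8,35]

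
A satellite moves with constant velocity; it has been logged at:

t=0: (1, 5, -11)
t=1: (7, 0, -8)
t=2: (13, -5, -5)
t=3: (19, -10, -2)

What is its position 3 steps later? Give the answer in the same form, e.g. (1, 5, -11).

Each step adds (+6, -5, +3) to the position.
step 4: (19, -10, -2) + (+6, -5, +3) → (25, -15, 1)
step 5: (25, -15, 1) + (+6, -5, +3) → (31, -20, 4)
step 6: (31, -20, 4) + (+6, -5, +3) → (37, -25, 7)

(37, -25, 7)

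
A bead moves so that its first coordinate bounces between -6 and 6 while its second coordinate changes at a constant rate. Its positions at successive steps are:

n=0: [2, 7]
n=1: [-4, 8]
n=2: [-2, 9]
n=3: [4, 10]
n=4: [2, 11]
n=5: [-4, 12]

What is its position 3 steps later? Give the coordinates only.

The first coordinate travels 6 per step and bounces off the walls at -6 and 6.
  step 6: -4 → -2
  step 7: -2 → 4
  step 8: 4 → 2
The second coordinate changes by +1 each step: at step 8 it is 15.

[2, 15]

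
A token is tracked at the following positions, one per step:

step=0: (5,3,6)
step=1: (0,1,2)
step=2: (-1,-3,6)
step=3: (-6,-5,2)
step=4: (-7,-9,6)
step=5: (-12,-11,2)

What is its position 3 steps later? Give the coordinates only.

(-19,-21,6)

The moves between consecutive positions are (-5,-2,-4), (-1,-4,+4), (-5,-2,-4), (-1,-4,+4), (-5,-2,-4); they repeat the 2-cycle [(-5,-2,-4), (-1,-4,+4)].
step 6: apply (-1,-4,+4) → (-13,-15,6)
step 7: apply (-5,-2,-4) → (-18,-17,2)
step 8: apply (-1,-4,+4) → (-19,-21,6)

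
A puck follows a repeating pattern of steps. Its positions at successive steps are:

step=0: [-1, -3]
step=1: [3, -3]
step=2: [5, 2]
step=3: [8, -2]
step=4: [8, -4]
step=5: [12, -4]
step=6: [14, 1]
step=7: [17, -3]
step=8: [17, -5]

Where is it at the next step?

[21, -5]

Differencing gives [+4, +0], [+2, +5], [+3, -4], [+0, -2], [+4, +0], [+2, +5], [+3, -4], [+0, -2]. This is the pattern [+4, +0], [+2, +5], [+3, -4], [+0, -2] repeated.
step 9: apply [+4, +0] → [21, -5]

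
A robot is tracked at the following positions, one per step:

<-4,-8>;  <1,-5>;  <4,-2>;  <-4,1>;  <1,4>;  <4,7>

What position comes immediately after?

First: cycles through -4, 1, 4 every 3 steps. Step 6 lands at position 0 of the cycle → -4.
Second: linear, +3 per step → 10 at step 6.

<-4,10>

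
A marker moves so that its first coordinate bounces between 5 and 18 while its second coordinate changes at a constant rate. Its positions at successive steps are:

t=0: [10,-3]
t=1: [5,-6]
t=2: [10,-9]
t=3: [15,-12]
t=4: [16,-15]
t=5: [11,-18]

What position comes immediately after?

[6,-21]

The first coordinate reflects between 5 and 18, moving 5 per step.
  step 6: 11 → 6
The second coordinate changes by -3 each step: at step 6 it is -21.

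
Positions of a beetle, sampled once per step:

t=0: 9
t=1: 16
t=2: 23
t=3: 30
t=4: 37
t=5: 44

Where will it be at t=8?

Each step adds +7 to the position.
step 6: 44 + 7 → 51
step 7: 51 + 7 → 58
step 8: 58 + 7 → 65

65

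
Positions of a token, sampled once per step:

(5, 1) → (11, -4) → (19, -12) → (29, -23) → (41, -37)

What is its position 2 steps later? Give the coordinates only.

(71, -74)

First differences are (+6, -5), (+8, -8), (+10, -11), (+12, -14); their common second difference is (+2, -3) (constant acceleration).
step 5: (41, -37) + (+14, -17) → (55, -54)
step 6: (55, -54) + (+16, -20) → (71, -74)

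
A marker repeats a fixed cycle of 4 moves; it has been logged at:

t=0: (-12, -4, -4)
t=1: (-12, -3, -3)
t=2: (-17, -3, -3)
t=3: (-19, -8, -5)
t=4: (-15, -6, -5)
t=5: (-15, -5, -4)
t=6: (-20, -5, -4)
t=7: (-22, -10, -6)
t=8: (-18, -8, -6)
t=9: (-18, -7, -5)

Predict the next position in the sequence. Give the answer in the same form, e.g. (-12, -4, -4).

Step-to-step displacements: (+0, +1, +1), (-5, +0, +0), (-2, -5, -2), (+4, +2, +0), (+0, +1, +1), (-5, +0, +0), (-2, -5, -2), (+4, +2, +0), (+0, +1, +1) — a repeating cycle of length 4.
step 10: apply (-5, +0, +0) → (-23, -7, -5)

(-23, -7, -5)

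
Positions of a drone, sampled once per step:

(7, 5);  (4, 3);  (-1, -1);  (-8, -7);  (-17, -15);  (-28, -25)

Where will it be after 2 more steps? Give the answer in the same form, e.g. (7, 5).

Taking differences between consecutive positions: (-3, -2), (-5, -4), (-7, -6), (-9, -8), (-11, -10). These grow by (-2, -2) each step.
step 6: (-28, -25) + (-13, -12) → (-41, -37)
step 7: (-41, -37) + (-15, -14) → (-56, -51)

(-56, -51)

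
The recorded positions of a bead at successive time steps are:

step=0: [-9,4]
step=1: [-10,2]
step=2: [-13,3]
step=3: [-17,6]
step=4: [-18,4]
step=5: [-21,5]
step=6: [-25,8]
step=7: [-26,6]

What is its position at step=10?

Differencing gives [-1,-2], [-3,+1], [-4,+3], [-1,-2], [-3,+1], [-4,+3], [-1,-2]. This is the pattern [-1,-2], [-3,+1], [-4,+3] repeated.
step 8: apply [-3,+1] → [-29,7]
step 9: apply [-4,+3] → [-33,10]
step 10: apply [-1,-2] → [-34,8]

[-34,8]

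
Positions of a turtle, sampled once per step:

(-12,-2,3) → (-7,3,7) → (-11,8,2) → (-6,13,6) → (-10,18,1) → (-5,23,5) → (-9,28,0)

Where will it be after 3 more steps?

Differencing gives (+5,+5,+4), (-4,+5,-5), (+5,+5,+4), (-4,+5,-5), (+5,+5,+4), (-4,+5,-5). This is the pattern (+5,+5,+4), (-4,+5,-5) repeated.
step 7: apply (+5,+5,+4) → (-4,33,4)
step 8: apply (-4,+5,-5) → (-8,38,-1)
step 9: apply (+5,+5,+4) → (-3,43,3)

(-3,43,3)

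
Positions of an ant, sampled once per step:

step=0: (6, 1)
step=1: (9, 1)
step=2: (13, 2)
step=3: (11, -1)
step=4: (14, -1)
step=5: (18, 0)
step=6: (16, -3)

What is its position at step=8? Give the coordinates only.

Differencing gives (+3, +0), (+4, +1), (-2, -3), (+3, +0), (+4, +1), (-2, -3). This is the pattern (+3, +0), (+4, +1), (-2, -3) repeated.
step 7: apply (+3, +0) → (19, -3)
step 8: apply (+4, +1) → (23, -2)

(23, -2)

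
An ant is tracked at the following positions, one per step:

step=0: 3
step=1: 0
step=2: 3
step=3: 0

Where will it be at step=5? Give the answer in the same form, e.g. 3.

The jumps are -3, +3, -3 — a geometric progression with ratio -1.
step 4: 0 + 3 → 3
step 5: 3 − 3 → 0

0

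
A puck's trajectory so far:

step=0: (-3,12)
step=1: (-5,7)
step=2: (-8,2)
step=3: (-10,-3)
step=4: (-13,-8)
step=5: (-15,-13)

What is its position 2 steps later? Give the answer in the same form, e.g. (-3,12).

(-20,-23)

Differencing gives (-2,-5), (-3,-5), (-2,-5), (-3,-5), (-2,-5). This is the pattern (-2,-5), (-3,-5) repeated.
step 6: apply (-3,-5) → (-18,-18)
step 7: apply (-2,-5) → (-20,-23)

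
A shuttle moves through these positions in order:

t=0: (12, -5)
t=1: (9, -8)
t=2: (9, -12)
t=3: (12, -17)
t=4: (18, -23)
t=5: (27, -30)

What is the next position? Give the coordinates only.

(39, -38)

First differences are (-3, -3), (+0, -4), (+3, -5), (+6, -6), (+9, -7); their common second difference is (+3, -1) (constant acceleration).
step 6: (27, -30) + (+12, -8) → (39, -38)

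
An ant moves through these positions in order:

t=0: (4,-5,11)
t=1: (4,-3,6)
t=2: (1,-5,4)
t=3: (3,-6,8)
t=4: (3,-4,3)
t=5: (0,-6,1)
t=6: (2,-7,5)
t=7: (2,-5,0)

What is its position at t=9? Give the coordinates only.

(1,-8,2)

Differencing gives (+0,+2,-5), (-3,-2,-2), (+2,-1,+4), (+0,+2,-5), (-3,-2,-2), (+2,-1,+4), (+0,+2,-5). This is the pattern (+0,+2,-5), (-3,-2,-2), (+2,-1,+4) repeated.
step 8: apply (-3,-2,-2) → (-1,-7,-2)
step 9: apply (+2,-1,+4) → (1,-8,2)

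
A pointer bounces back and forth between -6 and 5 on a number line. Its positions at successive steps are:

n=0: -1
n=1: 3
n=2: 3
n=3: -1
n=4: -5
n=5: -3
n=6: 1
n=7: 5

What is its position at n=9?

-3

The value travels 4 per step and bounces off the walls at -6 and 5.
  step 8: 5 → 1
  step 9: 1 → -3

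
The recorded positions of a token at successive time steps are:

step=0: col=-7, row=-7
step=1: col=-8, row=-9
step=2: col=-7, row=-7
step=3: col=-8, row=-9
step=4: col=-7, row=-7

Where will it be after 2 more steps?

Consecutive displacements (-1, -2), (+1, +2), (-1, -2), (+1, +2) scale by a factor of -1 each step.
step 5: col=-7, row=-7 + (-1, -2) → col=-8, row=-9
step 6: col=-8, row=-9 + (+1, +2) → col=-7, row=-7

col=-7, row=-7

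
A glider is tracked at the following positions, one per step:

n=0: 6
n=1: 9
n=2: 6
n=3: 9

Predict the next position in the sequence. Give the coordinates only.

The jumps are +3, -3, +3 — a geometric progression with ratio -1.
step 4: 9 − 3 → 6

6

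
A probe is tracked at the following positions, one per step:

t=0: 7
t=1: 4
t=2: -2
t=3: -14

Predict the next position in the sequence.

-38

Step-to-step displacements: -3, -6, -12; each is 2× the previous.
step 4: -14 − 24 → -38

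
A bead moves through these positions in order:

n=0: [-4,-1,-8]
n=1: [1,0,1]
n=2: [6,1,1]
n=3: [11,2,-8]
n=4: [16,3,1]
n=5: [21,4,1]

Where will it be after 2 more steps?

First: linear, +5 per step → 31 at step 7.
Second: linear, +1 per step → 6 at step 7.
Third: cycles through -8, 1, 1 every 3 steps. Step 7 lands at position 1 of the cycle → 1.

[31,6,1]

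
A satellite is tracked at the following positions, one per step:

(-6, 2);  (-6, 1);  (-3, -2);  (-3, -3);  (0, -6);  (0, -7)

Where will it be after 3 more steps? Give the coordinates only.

(6, -14)

The moves between consecutive positions are (+0, -1), (+3, -3), (+0, -1), (+3, -3), (+0, -1); they repeat the 2-cycle [(+0, -1), (+3, -3)].
step 6: apply (+3, -3) → (3, -10)
step 7: apply (+0, -1) → (3, -11)
step 8: apply (+3, -3) → (6, -14)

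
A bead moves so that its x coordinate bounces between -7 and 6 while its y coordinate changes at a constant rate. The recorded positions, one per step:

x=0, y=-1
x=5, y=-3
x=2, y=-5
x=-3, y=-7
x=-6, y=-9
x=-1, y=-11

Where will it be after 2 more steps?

The x coordinate travels 5 per step and bounces off the walls at -7 and 6.
  step 6: -1 → 4
  step 7: 4 → 3
The y coordinate changes by -2 each step: at step 7 it is -15.

x=3, y=-15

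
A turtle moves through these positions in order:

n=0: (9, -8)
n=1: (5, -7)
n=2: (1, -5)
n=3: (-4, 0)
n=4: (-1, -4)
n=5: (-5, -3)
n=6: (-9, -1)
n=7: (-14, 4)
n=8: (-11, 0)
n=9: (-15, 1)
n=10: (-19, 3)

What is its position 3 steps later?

Step-to-step displacements: (-4, +1), (-4, +2), (-5, +5), (+3, -4), (-4, +1), (-4, +2), (-5, +5), (+3, -4), (-4, +1), (-4, +2) — a repeating cycle of length 4.
step 11: apply (-5, +5) → (-24, 8)
step 12: apply (+3, -4) → (-21, 4)
step 13: apply (-4, +1) → (-25, 5)

(-25, 5)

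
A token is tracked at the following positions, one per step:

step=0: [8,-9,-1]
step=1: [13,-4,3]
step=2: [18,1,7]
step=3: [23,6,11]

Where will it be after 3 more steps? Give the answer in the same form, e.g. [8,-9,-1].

[38,21,23]

The position changes by [+5,+5,+4] every step.
step 4: [23,6,11] + [+5,+5,+4] → [28,11,15]
step 5: [28,11,15] + [+5,+5,+4] → [33,16,19]
step 6: [33,16,19] + [+5,+5,+4] → [38,21,23]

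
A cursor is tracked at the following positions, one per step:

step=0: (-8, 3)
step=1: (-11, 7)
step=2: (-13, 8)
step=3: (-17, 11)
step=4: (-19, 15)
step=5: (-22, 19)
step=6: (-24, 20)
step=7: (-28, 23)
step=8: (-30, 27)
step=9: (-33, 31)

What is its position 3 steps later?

Differencing gives (-3, +4), (-2, +1), (-4, +3), (-2, +4), (-3, +4), (-2, +1), (-4, +3), (-2, +4), (-3, +4). This is the pattern (-3, +4), (-2, +1), (-4, +3), (-2, +4) repeated.
step 10: apply (-2, +1) → (-35, 32)
step 11: apply (-4, +3) → (-39, 35)
step 12: apply (-2, +4) → (-41, 39)

(-41, 39)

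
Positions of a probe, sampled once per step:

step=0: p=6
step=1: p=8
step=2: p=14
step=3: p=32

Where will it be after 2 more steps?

p=248

The jumps are +2, +6, +18 — a geometric progression with ratio 3.
step 4: 32 + 54 → p=86
step 5: 86 + 162 → p=248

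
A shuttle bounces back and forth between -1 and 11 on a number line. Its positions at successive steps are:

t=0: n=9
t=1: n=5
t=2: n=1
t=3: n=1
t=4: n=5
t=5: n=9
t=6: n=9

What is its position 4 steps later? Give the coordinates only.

n=5

The value travels 4 per step and bounces off the walls at -1 and 11.
  step 7: 9 → 5
  step 8: 5 → 1
  step 9: 1 → 1
  step 10: 1 → 5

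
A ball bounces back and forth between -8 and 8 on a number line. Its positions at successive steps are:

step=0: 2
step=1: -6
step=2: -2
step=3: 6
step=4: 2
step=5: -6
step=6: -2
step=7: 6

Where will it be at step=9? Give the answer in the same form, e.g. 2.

-6

The value travels 8 per step and bounces off the walls at -8 and 8.
  step 8: 6 → 2
  step 9: 2 → -6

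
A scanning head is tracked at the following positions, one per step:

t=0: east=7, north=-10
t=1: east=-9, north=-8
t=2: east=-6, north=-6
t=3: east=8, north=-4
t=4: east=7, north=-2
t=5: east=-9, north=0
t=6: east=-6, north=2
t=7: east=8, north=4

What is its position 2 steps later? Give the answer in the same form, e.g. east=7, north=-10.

The east coordinate repeats the cycle [7, -9, -6, 8] with period 4; step 9 mod 4 = 1, giving -9.
The north coordinate changes by +2 each step, so at step 9 it is -10 + 9·(2) = 8.

east=-9, north=8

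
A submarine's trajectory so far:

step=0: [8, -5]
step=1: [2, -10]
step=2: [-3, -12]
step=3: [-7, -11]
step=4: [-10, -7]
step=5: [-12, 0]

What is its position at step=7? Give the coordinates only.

[-13, 23]

Successive displacements: [-6, -5], [-5, -2], [-4, +1], [-3, +4], [-2, +7] — each changes by [+1, +3].
step 6: [-12, 0] + [-1, +10] → [-13, 10]
step 7: [-13, 10] + [+0, +13] → [-13, 23]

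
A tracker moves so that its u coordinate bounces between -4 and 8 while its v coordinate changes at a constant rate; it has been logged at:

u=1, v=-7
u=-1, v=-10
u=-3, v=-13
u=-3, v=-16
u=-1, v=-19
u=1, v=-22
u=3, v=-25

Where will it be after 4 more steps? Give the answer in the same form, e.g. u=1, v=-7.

u=5, v=-37

The u coordinate reflects between -4 and 8, moving 2 per step.
  step 7: 3 → 5
  step 8: 5 → 7
  step 9: 7 → 7
  step 10: 7 → 5
The v coordinate changes by -3 each step: at step 10 it is -37.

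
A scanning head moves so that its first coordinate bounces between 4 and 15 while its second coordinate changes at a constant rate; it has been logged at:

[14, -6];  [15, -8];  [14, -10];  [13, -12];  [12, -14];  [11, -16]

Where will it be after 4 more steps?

[7, -24]

The first coordinate travels 1 per step and bounces off the walls at 4 and 15.
  step 6: 11 → 10
  step 7: 10 → 9
  step 8: 9 → 8
  step 9: 8 → 7
The second coordinate changes by -2 each step: at step 9 it is -24.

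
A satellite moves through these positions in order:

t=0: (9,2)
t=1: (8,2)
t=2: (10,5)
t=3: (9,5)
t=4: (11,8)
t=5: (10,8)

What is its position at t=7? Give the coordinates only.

(11,11)

Step-to-step displacements: (-1,+0), (+2,+3), (-1,+0), (+2,+3), (-1,+0) — a repeating cycle of length 2.
step 6: apply (+2,+3) → (12,11)
step 7: apply (-1,+0) → (11,11)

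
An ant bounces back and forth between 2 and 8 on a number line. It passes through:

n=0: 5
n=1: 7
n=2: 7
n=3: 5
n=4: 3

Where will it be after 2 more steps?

5

The value travels 2 per step and bounces off the walls at 2 and 8.
  step 5: 3 → 3
  step 6: 3 → 5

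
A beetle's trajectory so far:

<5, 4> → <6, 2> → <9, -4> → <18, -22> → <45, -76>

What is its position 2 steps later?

The jumps are <+1, -2>, <+3, -6>, <+9, -18>, <+27, -54> — a geometric progression with ratio 3.
step 5: <45, -76> + <+81, -162> → <126, -238>
step 6: <126, -238> + <+243, -486> → <369, -724>

<369, -724>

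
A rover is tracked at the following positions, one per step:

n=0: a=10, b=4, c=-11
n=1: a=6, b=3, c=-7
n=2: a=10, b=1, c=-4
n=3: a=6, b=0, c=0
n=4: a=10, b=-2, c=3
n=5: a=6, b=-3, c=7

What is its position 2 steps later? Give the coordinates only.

a=6, b=-6, c=14

Differencing gives (-4, -1, +4), (+4, -2, +3), (-4, -1, +4), (+4, -2, +3), (-4, -1, +4). This is the pattern (-4, -1, +4), (+4, -2, +3) repeated.
step 6: apply (+4, -2, +3) → a=10, b=-5, c=10
step 7: apply (-4, -1, +4) → a=6, b=-6, c=14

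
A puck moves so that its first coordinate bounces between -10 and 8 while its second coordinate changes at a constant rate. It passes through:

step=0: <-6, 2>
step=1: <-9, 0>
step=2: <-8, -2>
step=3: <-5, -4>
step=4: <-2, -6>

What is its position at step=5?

The first coordinate travels 3 per step and bounces off the walls at -10 and 8.
  step 5: -2 → 1
The second coordinate changes by -2 each step: at step 5 it is -8.

<1, -8>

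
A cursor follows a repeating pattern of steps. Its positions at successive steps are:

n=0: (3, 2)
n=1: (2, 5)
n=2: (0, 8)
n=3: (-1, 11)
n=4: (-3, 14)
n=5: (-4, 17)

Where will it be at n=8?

(-9, 26)

Step-to-step displacements: (-1, +3), (-2, +3), (-1, +3), (-2, +3), (-1, +3) — a repeating cycle of length 2.
step 6: apply (-2, +3) → (-6, 20)
step 7: apply (-1, +3) → (-7, 23)
step 8: apply (-2, +3) → (-9, 26)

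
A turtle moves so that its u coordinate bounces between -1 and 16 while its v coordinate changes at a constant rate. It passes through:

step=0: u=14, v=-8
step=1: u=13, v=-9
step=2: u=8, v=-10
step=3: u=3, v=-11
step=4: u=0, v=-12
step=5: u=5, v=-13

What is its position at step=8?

u=12, v=-16

The u coordinate travels 5 per step and bounces off the walls at -1 and 16.
  step 6: 5 → 10
  step 7: 10 → 15
  step 8: 15 → 12
The v coordinate changes by -1 each step: at step 8 it is -16.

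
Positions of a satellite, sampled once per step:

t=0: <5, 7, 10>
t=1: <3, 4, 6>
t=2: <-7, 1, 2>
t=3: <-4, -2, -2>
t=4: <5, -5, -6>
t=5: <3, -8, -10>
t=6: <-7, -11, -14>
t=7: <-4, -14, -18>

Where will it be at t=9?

<3, -20, -26>

First: cycles through 5, 3, -7, -4 every 4 steps. Step 9 lands at position 1 of the cycle → 3.
Second: linear, -3 per step → -20 at step 9.
Third: linear, -4 per step → -26 at step 9.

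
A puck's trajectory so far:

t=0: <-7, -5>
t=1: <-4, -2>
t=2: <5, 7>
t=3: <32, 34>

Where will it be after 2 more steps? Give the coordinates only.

Step-to-step displacements: <+3, +3>, <+9, +9>, <+27, +27>; each is 3× the previous.
step 4: <32, 34> + <+81, +81> → <113, 115>
step 5: <113, 115> + <+243, +243> → <356, 358>

<356, 358>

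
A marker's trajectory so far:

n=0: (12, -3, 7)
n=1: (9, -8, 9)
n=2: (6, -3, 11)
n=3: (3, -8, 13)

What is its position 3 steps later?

The first coordinate changes by -3 each step, so at step 6 it is 12 + 6·(-3) = -6.
The second coordinate repeats the cycle [-3, -8] with period 2; step 6 mod 2 = 0, giving -3.
The third coordinate changes by +2 each step, so at step 6 it is 7 + 6·(2) = 19.

(-6, -3, 19)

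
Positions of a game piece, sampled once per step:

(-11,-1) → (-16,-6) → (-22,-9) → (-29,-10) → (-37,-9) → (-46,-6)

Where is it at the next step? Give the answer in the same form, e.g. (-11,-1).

First differences are (-5,-5), (-6,-3), (-7,-1), (-8,+1), (-9,+3); their common second difference is (-1,+2) (constant acceleration).
step 6: (-46,-6) + (-10,+5) → (-56,-1)

(-56,-1)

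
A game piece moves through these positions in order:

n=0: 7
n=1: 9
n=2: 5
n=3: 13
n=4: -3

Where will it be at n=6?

Step-to-step displacements: +2, -4, +8, -16; each is -2× the previous.
step 5: -3 + 32 → 29
step 6: 29 − 64 → -35

-35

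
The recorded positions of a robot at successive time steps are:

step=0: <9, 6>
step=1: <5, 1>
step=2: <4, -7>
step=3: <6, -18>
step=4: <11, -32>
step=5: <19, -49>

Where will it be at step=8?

<61, -118>

Successive displacements: <-4, -5>, <-1, -8>, <+2, -11>, <+5, -14>, <+8, -17> — each changes by <+3, -3>.
step 6: <19, -49> + <+11, -20> → <30, -69>
step 7: <30, -69> + <+14, -23> → <44, -92>
step 8: <44, -92> + <+17, -26> → <61, -118>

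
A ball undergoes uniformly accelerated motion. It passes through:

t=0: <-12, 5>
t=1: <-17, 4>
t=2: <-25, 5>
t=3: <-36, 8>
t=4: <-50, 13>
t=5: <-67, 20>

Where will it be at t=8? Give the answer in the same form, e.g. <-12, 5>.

Successive displacements: <-5, -1>, <-8, +1>, <-11, +3>, <-14, +5>, <-17, +7> — each changes by <-3, +2>.
step 6: <-67, 20> + <-20, +9> → <-87, 29>
step 7: <-87, 29> + <-23, +11> → <-110, 40>
step 8: <-110, 40> + <-26, +13> → <-136, 53>

<-136, 53>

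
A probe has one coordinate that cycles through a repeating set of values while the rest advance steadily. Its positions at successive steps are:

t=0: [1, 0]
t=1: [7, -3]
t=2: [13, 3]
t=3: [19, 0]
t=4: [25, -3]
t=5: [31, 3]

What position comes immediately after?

[37, 0]

First: linear, +6 per step → 37 at step 6.
Second: cycles through 0, -3, 3 every 3 steps. Step 6 lands at position 0 of the cycle → 0.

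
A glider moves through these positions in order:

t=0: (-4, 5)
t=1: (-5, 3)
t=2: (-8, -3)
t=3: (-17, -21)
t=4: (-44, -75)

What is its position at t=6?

(-368, -723)

The jumps are (-1, -2), (-3, -6), (-9, -18), (-27, -54) — a geometric progression with ratio 3.
step 5: (-44, -75) + (-81, -162) → (-125, -237)
step 6: (-125, -237) + (-243, -486) → (-368, -723)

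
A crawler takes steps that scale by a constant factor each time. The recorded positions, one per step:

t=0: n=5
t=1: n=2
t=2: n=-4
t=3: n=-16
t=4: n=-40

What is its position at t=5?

n=-88

Step-to-step displacements: -3, -6, -12, -24; each is 2× the previous.
step 5: -40 − 48 → n=-88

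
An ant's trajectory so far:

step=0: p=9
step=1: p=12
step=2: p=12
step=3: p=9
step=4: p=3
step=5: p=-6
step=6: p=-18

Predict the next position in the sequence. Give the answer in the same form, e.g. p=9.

p=-33

Successive displacements: +3, +0, -3, -6, -9, -12 — each changes by -3.
step 7: -18 − 15 → p=-33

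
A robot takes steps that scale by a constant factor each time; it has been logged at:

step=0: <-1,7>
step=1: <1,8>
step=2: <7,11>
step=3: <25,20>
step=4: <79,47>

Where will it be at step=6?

<727,371>

The jumps are <+2,+1>, <+6,+3>, <+18,+9>, <+54,+27> — a geometric progression with ratio 3.
step 5: <79,47> + <+162,+81> → <241,128>
step 6: <241,128> + <+486,+243> → <727,371>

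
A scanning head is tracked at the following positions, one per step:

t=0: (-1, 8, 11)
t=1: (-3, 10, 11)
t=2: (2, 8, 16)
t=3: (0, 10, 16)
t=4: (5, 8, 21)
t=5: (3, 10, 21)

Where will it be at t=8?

Differencing gives (-2, +2, +0), (+5, -2, +5), (-2, +2, +0), (+5, -2, +5), (-2, +2, +0). This is the pattern (-2, +2, +0), (+5, -2, +5) repeated.
step 6: apply (+5, -2, +5) → (8, 8, 26)
step 7: apply (-2, +2, +0) → (6, 10, 26)
step 8: apply (+5, -2, +5) → (11, 8, 31)

(11, 8, 31)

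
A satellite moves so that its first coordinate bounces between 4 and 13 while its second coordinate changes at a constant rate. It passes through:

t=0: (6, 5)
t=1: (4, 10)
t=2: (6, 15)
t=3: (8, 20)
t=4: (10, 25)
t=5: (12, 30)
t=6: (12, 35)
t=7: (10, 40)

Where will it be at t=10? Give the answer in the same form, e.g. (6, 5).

The first coordinate reflects between 4 and 13, moving 2 per step.
  step 8: 10 → 8
  step 9: 8 → 6
  step 10: 6 → 4
The second coordinate changes by +5 each step: at step 10 it is 55.

(4, 55)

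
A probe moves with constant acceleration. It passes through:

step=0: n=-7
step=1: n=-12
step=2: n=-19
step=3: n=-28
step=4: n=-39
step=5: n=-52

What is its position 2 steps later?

Taking differences between consecutive positions: -5, -7, -9, -11, -13. These grow by -2 each step.
step 6: -52 − 15 → n=-67
step 7: -67 − 17 → n=-84

n=-84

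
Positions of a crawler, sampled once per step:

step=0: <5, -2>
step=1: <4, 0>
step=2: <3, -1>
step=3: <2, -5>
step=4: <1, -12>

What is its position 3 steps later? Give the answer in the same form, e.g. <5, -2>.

<-2, -51>

Taking differences between consecutive positions: <-1, +2>, <-1, -1>, <-1, -4>, <-1, -7>. These grow by <+0, -3> each step.
step 5: <1, -12> + <-1, -10> → <0, -22>
step 6: <0, -22> + <-1, -13> → <-1, -35>
step 7: <-1, -35> + <-1, -16> → <-2, -51>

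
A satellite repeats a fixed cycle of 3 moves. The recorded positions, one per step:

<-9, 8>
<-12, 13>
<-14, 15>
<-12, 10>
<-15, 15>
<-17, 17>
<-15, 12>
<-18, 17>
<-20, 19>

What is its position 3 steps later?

Differencing gives <-3, +5>, <-2, +2>, <+2, -5>, <-3, +5>, <-2, +2>, <+2, -5>, <-3, +5>, <-2, +2>. This is the pattern <-3, +5>, <-2, +2>, <+2, -5> repeated.
step 9: apply <+2, -5> → <-18, 14>
step 10: apply <-3, +5> → <-21, 19>
step 11: apply <-2, +2> → <-23, 21>

<-23, 21>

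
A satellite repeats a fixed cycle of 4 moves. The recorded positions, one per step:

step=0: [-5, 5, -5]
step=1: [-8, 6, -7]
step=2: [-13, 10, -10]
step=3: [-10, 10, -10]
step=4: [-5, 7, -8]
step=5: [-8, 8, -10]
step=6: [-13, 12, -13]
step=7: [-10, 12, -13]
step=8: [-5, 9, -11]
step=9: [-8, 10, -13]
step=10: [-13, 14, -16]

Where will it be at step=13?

[-8, 12, -16]

Differencing gives [-3, +1, -2], [-5, +4, -3], [+3, +0, +0], [+5, -3, +2], [-3, +1, -2], [-5, +4, -3], [+3, +0, +0], [+5, -3, +2], [-3, +1, -2], [-5, +4, -3]. This is the pattern [-3, +1, -2], [-5, +4, -3], [+3, +0, +0], [+5, -3, +2] repeated.
step 11: apply [+3, +0, +0] → [-10, 14, -16]
step 12: apply [+5, -3, +2] → [-5, 11, -14]
step 13: apply [-3, +1, -2] → [-8, 12, -16]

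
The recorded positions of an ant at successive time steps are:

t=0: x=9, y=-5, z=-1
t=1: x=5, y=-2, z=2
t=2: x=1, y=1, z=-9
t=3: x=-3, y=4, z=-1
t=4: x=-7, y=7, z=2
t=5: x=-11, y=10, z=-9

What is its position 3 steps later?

x=-23, y=19, z=-9

X: linear, -4 per step → -23 at step 8.
Y: linear, +3 per step → 19 at step 8.
Z: cycles through -1, 2, -9 every 3 steps. Step 8 lands at position 2 of the cycle → -9.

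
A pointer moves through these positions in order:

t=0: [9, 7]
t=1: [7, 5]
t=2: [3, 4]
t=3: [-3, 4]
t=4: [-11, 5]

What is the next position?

[-21, 7]

Successive displacements: [-2, -2], [-4, -1], [-6, +0], [-8, +1] — each changes by [-2, +1].
step 5: [-11, 5] + [-10, +2] → [-21, 7]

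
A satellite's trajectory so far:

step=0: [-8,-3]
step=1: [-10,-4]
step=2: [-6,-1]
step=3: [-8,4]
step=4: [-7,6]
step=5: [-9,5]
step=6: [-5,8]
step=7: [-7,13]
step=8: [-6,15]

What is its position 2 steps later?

[-4,17]

Step-to-step displacements: [-2,-1], [+4,+3], [-2,+5], [+1,+2], [-2,-1], [+4,+3], [-2,+5], [+1,+2] — a repeating cycle of length 4.
step 9: apply [-2,-1] → [-8,14]
step 10: apply [+4,+3] → [-4,17]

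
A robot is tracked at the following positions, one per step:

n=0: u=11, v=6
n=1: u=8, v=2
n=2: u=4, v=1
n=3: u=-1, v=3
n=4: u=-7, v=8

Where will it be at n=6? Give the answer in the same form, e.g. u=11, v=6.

u=-22, v=27

Taking differences between consecutive positions: (-3,-4), (-4,-1), (-5,+2), (-6,+5). These grow by (-1,+3) each step.
step 5: u=-7, v=8 + (-7,+8) → u=-14, v=16
step 6: u=-14, v=16 + (-8,+11) → u=-22, v=27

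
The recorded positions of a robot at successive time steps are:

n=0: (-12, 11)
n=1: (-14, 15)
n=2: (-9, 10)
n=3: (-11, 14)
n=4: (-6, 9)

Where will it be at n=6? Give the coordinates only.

Step-to-step displacements: (-2, +4), (+5, -5), (-2, +4), (+5, -5) — a repeating cycle of length 2.
step 5: apply (-2, +4) → (-8, 13)
step 6: apply (+5, -5) → (-3, 8)

(-3, 8)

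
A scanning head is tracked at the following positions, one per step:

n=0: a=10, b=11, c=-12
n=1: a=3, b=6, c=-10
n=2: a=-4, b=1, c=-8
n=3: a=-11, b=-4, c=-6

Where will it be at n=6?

The position changes by (-7,-5,+2) every step.
step 4: a=-11, b=-4, c=-6 + (-7,-5,+2) → a=-18, b=-9, c=-4
step 5: a=-18, b=-9, c=-4 + (-7,-5,+2) → a=-25, b=-14, c=-2
step 6: a=-25, b=-14, c=-2 + (-7,-5,+2) → a=-32, b=-19, c=0

a=-32, b=-19, c=0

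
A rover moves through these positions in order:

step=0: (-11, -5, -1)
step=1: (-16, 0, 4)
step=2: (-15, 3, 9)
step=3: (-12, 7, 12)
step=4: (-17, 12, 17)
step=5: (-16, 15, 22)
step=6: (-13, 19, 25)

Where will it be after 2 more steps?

(-17, 27, 35)

Step-to-step displacements: (-5, +5, +5), (+1, +3, +5), (+3, +4, +3), (-5, +5, +5), (+1, +3, +5), (+3, +4, +3) — a repeating cycle of length 3.
step 7: apply (-5, +5, +5) → (-18, 24, 30)
step 8: apply (+1, +3, +5) → (-17, 27, 35)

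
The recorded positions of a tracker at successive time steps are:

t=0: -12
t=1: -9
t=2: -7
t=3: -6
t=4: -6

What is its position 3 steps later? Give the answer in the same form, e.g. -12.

-12

First differences are +3, +2, +1, +0; their common second difference is -1 (constant acceleration).
step 5: -6 − 1 → -7
step 6: -7 − 2 → -9
step 7: -9 − 3 → -12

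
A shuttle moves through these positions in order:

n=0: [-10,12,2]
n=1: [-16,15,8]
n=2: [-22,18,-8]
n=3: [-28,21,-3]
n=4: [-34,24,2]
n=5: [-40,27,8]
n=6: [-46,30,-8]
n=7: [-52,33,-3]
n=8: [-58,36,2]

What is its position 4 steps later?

[-82,48,2]

The first coordinate changes by -6 each step, so at step 12 it is -10 + 12·(-6) = -82.
The second coordinate changes by +3 each step, so at step 12 it is 12 + 12·(3) = 48.
The third coordinate repeats the cycle [2, 8, -8, -3] with period 4; step 12 mod 4 = 0, giving 2.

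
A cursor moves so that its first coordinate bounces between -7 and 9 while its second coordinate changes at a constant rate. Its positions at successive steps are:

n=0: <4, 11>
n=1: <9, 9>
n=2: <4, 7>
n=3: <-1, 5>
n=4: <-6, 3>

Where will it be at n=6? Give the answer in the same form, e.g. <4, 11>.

<2, -1>

The first coordinate reflects between -7 and 9, moving 5 per step.
  step 5: -6 → -3
  step 6: -3 → 2
The second coordinate changes by -2 each step: at step 6 it is -1.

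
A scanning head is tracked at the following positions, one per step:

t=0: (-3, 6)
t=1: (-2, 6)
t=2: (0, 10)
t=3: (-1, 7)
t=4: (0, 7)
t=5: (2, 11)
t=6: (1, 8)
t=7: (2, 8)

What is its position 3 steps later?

Step-to-step displacements: (+1, +0), (+2, +4), (-1, -3), (+1, +0), (+2, +4), (-1, -3), (+1, +0) — a repeating cycle of length 3.
step 8: apply (+2, +4) → (4, 12)
step 9: apply (-1, -3) → (3, 9)
step 10: apply (+1, +0) → (4, 9)

(4, 9)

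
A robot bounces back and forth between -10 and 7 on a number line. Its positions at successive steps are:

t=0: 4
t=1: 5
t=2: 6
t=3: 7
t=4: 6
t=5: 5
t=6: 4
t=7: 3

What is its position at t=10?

0

The value reflects between -10 and 7, moving 1 per step.
  step 8: 3 → 2
  step 9: 2 → 1
  step 10: 1 → 0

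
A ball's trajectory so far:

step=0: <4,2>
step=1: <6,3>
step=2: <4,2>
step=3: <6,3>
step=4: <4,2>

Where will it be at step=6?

Consecutive displacements <+2,+1>, <-2,-1>, <+2,+1>, <-2,-1> scale by a factor of -1 each step.
step 5: <4,2> + <+2,+1> → <6,3>
step 6: <6,3> + <-2,-1> → <4,2>

<4,2>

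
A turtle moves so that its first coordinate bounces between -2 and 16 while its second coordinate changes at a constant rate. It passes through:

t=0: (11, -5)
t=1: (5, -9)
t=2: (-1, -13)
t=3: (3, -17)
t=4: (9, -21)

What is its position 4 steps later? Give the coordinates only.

(-1, -37)

The first coordinate travels 6 per step and bounces off the walls at -2 and 16.
  step 5: 9 → 15
  step 6: 15 → 11
  step 7: 11 → 5
  step 8: 5 → -1
The second coordinate changes by -4 each step: at step 8 it is -37.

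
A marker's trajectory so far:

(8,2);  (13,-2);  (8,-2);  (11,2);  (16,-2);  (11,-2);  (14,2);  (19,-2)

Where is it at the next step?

(14,-2)

Step-to-step displacements: (+5,-4), (-5,+0), (+3,+4), (+5,-4), (-5,+0), (+3,+4), (+5,-4) — a repeating cycle of length 3.
step 8: apply (-5,+0) → (14,-2)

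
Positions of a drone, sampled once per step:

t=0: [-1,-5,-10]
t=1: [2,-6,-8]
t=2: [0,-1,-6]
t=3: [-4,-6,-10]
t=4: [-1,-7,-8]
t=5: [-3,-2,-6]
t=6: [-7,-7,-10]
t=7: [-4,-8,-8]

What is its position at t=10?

Step-to-step displacements: [+3,-1,+2], [-2,+5,+2], [-4,-5,-4], [+3,-1,+2], [-2,+5,+2], [-4,-5,-4], [+3,-1,+2] — a repeating cycle of length 3.
step 8: apply [-2,+5,+2] → [-6,-3,-6]
step 9: apply [-4,-5,-4] → [-10,-8,-10]
step 10: apply [+3,-1,+2] → [-7,-9,-8]

[-7,-9,-8]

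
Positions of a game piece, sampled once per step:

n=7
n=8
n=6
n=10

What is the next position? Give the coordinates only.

n=2

Consecutive displacements +1, -2, +4 scale by a factor of -2 each step.
step 4: 10 − 8 → n=2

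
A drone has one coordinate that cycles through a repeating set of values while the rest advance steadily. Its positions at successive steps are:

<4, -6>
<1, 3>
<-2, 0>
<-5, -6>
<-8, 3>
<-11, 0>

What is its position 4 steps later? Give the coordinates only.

<-23, -6>

First: linear, -3 per step → -23 at step 9.
Second: cycles through -6, 3, 0 every 3 steps. Step 9 lands at position 0 of the cycle → -6.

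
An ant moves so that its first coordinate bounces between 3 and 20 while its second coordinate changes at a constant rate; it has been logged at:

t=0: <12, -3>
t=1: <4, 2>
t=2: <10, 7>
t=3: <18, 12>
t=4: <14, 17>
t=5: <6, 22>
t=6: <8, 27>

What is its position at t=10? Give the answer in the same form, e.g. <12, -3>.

The first coordinate travels 8 per step and bounces off the walls at 3 and 20.
  step 7: 8 → 16
  step 8: 16 → 16
  step 9: 16 → 8
  step 10: 8 → 6
The second coordinate changes by +5 each step: at step 10 it is 47.

<6, 47>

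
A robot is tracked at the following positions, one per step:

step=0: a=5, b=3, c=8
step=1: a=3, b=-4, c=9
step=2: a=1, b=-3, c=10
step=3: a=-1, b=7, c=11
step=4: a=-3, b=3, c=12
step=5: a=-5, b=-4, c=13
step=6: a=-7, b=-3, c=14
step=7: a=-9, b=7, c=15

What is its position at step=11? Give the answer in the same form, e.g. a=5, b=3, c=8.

The a coordinate changes by -2 each step, so at step 11 it is 5 + 11·(-2) = -17.
The b coordinate repeats the cycle [3, -4, -3, 7] with period 4; step 11 mod 4 = 3, giving 7.
The c coordinate changes by +1 each step, so at step 11 it is 8 + 11·(1) = 19.

a=-17, b=7, c=19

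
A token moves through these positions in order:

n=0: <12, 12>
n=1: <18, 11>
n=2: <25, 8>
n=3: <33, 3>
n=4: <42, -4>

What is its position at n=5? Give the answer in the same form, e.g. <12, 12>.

<52, -13>

First differences are <+6, -1>, <+7, -3>, <+8, -5>, <+9, -7>; their common second difference is <+1, -2> (constant acceleration).
step 5: <42, -4> + <+10, -9> → <52, -13>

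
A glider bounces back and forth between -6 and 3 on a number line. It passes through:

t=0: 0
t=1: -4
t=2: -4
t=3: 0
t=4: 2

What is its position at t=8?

The value reflects between -6 and 3, moving 4 per step.
  step 5: 2 → -2
  step 6: -2 → -6
  step 7: -6 → -2
  step 8: -2 → 2

2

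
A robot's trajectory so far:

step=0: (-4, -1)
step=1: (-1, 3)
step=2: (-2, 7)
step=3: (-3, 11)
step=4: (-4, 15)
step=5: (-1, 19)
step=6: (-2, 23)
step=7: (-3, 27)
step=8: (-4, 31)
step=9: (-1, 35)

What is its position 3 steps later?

(-4, 47)

The first coordinate repeats the cycle [-4, -1, -2, -3] with period 4; step 12 mod 4 = 0, giving -4.
The second coordinate changes by +4 each step, so at step 12 it is -1 + 12·(4) = 47.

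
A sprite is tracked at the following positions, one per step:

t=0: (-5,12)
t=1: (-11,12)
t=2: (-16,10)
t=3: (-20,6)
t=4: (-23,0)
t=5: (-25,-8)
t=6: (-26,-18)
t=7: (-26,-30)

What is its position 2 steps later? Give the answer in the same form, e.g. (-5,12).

(-23,-60)

Taking differences between consecutive positions: (-6,+0), (-5,-2), (-4,-4), (-3,-6), (-2,-8), (-1,-10), (+0,-12). These grow by (+1,-2) each step.
step 8: (-26,-30) + (+1,-14) → (-25,-44)
step 9: (-25,-44) + (+2,-16) → (-23,-60)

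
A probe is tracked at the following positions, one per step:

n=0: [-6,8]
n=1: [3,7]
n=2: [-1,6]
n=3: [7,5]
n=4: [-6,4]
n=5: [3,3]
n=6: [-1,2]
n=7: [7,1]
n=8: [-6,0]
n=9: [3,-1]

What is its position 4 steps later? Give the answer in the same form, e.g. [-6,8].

First: cycles through -6, 3, -1, 7 every 4 steps. Step 13 lands at position 1 of the cycle → 3.
Second: linear, -1 per step → -5 at step 13.

[3,-5]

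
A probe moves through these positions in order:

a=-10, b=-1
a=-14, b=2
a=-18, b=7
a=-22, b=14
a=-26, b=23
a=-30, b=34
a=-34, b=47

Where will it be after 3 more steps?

Taking differences between consecutive positions: (-4, +3), (-4, +5), (-4, +7), (-4, +9), (-4, +11), (-4, +13). These grow by (+0, +2) each step.
step 7: a=-34, b=47 + (-4, +15) → a=-38, b=62
step 8: a=-38, b=62 + (-4, +17) → a=-42, b=79
step 9: a=-42, b=79 + (-4, +19) → a=-46, b=98

a=-46, b=98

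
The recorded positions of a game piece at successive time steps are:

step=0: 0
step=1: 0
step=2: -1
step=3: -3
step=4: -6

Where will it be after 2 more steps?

Successive displacements: +0, -1, -2, -3 — each changes by -1.
step 5: -6 − 4 → -10
step 6: -10 − 5 → -15

-15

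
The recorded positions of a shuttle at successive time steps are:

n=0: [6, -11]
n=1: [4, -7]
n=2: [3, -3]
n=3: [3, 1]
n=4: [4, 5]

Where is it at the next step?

[6, 9]

First differences are [-2, +4], [-1, +4], [+0, +4], [+1, +4]; their common second difference is [+1, +0] (constant acceleration).
step 5: [4, 5] + [+2, +4] → [6, 9]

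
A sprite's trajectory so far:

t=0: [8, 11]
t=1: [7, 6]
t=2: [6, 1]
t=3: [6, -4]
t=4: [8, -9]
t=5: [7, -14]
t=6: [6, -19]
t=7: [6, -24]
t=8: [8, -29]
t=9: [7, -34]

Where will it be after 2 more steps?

[6, -44]

First: cycles through 8, 7, 6, 6 every 4 steps. Step 11 lands at position 3 of the cycle → 6.
Second: linear, -5 per step → -44 at step 11.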